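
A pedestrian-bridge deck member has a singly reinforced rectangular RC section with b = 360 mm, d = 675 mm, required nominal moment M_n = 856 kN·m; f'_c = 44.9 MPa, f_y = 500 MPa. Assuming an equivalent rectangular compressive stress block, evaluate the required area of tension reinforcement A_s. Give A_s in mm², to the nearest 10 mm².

A_s ≈ 2740 mm²

With M_n = 0.85 f'_c a b (d − a/2), solve the quadratic for a:
a = d − √(d² − 2M_n/(0.85 f'_c b)) = 675 − √(675² − 2 × 856×10⁶/(0.85 × 44.9 × 360)) = 99.66 mm.
A_s = 0.85 f'_c a b / f_y = 0.85 × 44.9 × 99.66 × 360 / 500 = 2738.5 mm².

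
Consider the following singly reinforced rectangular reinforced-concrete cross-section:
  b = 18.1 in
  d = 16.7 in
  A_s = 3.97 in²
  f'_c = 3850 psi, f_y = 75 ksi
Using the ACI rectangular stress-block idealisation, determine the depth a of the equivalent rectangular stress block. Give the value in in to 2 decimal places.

a ≈ 5.03 in

T = A_s f_y = 3.97 × 75 = 297.75 kips.
a = T/(0.85 f'_c b) = 297.75/(0.85 × 3.85 × 18.1) = 5.03 in.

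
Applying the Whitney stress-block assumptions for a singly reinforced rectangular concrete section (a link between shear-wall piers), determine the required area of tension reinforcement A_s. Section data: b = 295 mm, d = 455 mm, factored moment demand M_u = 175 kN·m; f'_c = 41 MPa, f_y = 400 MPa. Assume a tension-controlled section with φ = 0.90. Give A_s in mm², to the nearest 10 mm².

M_n = M_u/φ = 175/0.90 = 194.444 kN·m.
With M_n = 0.85 f'_c a b (d − a/2), solve the quadratic for a:
a = d − √(d² − 2M_n/(0.85 f'_c b)) = 455 − √(455² − 2 × 194.444×10⁶/(0.85 × 41 × 295)) = 43.66 mm.
A_s = 0.85 f'_c a b / f_y = 0.85 × 41 × 43.66 × 295 / 400 = 1122.1 mm².

A_s ≈ 1120 mm²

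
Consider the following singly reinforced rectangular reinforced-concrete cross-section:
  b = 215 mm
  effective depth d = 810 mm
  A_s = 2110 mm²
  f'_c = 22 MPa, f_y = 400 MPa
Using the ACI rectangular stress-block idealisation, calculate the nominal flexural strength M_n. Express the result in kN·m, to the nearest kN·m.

M_n ≈ 595 kN·m

T = A_s f_y = 2110 × 400 = 844000 N = 844 kN.
From C = T: a = T/(0.85 f'_c b) = 844000/(0.85 × 22 × 215) = 209.92 mm.
M_n = T(d − a/2) = 844 kN × (810 − 104.96) mm = 595.05 kN·m.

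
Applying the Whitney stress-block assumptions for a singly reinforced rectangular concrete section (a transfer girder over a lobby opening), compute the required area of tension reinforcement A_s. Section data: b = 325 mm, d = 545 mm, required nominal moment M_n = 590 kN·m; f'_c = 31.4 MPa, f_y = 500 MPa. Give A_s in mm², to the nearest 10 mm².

With M_n = 0.85 f'_c a b (d − a/2), solve the quadratic for a:
a = d − √(d² − 2M_n/(0.85 f'_c b)) = 545 − √(545² − 2 × 590×10⁶/(0.85 × 31.4 × 325)) = 143.76 mm.
A_s = 0.85 f'_c a b / f_y = 0.85 × 31.4 × 143.76 × 325 / 500 = 2494.0 mm².

A_s ≈ 2490 mm²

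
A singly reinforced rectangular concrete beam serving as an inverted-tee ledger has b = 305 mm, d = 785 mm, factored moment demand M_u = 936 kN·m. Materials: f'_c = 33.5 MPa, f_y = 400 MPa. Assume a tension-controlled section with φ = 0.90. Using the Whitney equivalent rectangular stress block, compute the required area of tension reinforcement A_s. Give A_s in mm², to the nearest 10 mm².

A_s ≈ 3720 mm²

M_n = M_u/φ = 936/0.90 = 1040 kN·m.
With M_n = 0.85 f'_c a b (d − a/2), solve the quadratic for a:
a = d − √(d² − 2M_n/(0.85 f'_c b)) = 785 − √(785² − 2 × 1040×10⁶/(0.85 × 33.5 × 305)) = 171.22 mm.
A_s = 0.85 f'_c a b / f_y = 0.85 × 33.5 × 171.22 × 305 / 400 = 3717.6 mm².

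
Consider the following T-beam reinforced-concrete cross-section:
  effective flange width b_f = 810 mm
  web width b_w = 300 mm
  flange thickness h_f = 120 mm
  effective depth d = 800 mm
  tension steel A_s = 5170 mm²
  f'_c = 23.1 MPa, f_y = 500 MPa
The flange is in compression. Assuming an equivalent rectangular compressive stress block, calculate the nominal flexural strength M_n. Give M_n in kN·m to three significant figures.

Tension: T = A_s f_y = 5170 × 500 = 2585000 N.
Try a within the flange: a = T/(0.85 f'_c b_f) = 2585000/(0.85 × 23.1 × 810) = 162.53 mm.
a = 162.53 > h_f = 120 mm: the block extends into the web. Split into flange-overhang and web parts.
C_f = 0.85 f'_c (b_f − b_w) h_f = 0.85 × 23.1 × (810 − 300) × 120 = 1201662 N.
Remaining web compression depth: a_w = (T − C_f)/(0.85 f'_c b_w) = (2585000 − 1201662)/(0.85 × 23.1 × 300) = 234.84 mm.
M_n = C_f(d − h_f/2) + (T − C_f)(d − a_w/2) = 1201662 × (800 − 60) + 1383338 × (800 − 117.42) = 889.23 + 944.24 = 1833.47 × 10⁶ N·mm.
M_n = 1833.47 kN·m.

M_n ≈ 1830 kN·m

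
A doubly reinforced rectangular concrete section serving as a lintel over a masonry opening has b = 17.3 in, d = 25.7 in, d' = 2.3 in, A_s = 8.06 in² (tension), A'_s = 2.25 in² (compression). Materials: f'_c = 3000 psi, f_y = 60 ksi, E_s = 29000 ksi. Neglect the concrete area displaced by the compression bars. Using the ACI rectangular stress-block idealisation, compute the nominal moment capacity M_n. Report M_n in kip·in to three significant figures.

Assume both steels yield.
a = (A_s − A'_s) f_y/(0.85 f'_c b) = (8.06 − 2.25) × 60/(0.85 × 3 × 17.3) = 7.902 in.
c = a/β₁ = 7.902/0.85 = 9.296 in; ε'_s = 0.003(c − d')/c = 0.0023 ≥ ε_y = 0.0021, so the compression steel yields.
M_n = (A_s − A'_s) f_y (d − a/2) + A'_s f_y (d − d') = 348.6 × (25.7 − 3.951) + 135 × (25.7 − 2.3) = 7581.7 + 3159.0 = 10740.7 kip·in.

M_n ≈ 10700 kip·in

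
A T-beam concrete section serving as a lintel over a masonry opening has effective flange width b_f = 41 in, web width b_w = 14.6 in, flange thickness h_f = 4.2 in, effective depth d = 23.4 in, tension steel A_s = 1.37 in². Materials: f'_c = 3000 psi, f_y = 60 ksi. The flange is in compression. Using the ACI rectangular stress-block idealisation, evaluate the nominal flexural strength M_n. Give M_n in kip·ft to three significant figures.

Tension: T = A_s f_y = 1.37 × 60 = 82.2 kips.
Try a within the flange: a = T/(0.85 f'_c b_f) = 82.2/(0.85 × 3 × 41) = 0.786 in.
Since a = 0.786 ≤ h_f = 4.2 in, the stress block lies entirely in the flange; analyse as a rectangular beam of width b_f.
M_n = T(d − a/2) = 82.2 × (23.4 − 0.393) = 1891.2 kip·in.
M_n = 1891.2/12 = 157.60 kip·ft.

M_n ≈ 158 kip·ft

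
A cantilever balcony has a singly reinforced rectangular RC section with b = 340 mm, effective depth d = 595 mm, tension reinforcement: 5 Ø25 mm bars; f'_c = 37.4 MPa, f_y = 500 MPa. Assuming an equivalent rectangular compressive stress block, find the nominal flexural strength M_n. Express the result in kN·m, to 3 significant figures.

M_n ≈ 661 kN·m

A_s = 5 × 491 = 2455 mm².
T = A_s f_y = 2455 × 500 = 1227500 N = 1227.5 kN.
From C = T: a = T/(0.85 f'_c b) = 1227500/(0.85 × 37.4 × 340) = 113.57 mm.
M_n = T(d − a/2) = 1227.5 kN × (595 − 56.785) mm = 660.66 kN·m.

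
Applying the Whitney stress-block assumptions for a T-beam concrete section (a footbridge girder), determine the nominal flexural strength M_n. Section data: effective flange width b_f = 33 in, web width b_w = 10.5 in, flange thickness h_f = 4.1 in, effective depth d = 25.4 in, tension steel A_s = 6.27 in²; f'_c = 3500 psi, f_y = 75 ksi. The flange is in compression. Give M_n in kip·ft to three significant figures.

Tension: T = A_s f_y = 6.27 × 75 = 470.25 kips.
Try a within the flange: a = T/(0.85 f'_c b_f) = 470.25/(0.85 × 3.5 × 33) = 4.790 in.
a = 4.790 > h_f = 4.1 in: the block extends into the web. Split into flange-overhang and web parts.
C_f = 0.85 f'_c (b_f − b_w) h_f = 0.85 × 3.5 × (33 − 10.5) × 4.1 = 274.4 kips.
Remaining web compression depth: a_w = (T − C_f)/(0.85 f'_c b_w) = (470.25 − 274.4)/(0.85 × 3.5 × 10.5) = 6.270 in.
M_n = C_f(d − h_f/2) + (T − C_f)(d − a_w/2) = 274.4 × (25.4 − 2.05) + 195.85 × (25.4 − 3.135) = 6407.2 + 4360.6 = 10767.8 kip·in.
M_n = 10767.8/12 = 897.32 kip·ft.

M_n ≈ 897 kip·ft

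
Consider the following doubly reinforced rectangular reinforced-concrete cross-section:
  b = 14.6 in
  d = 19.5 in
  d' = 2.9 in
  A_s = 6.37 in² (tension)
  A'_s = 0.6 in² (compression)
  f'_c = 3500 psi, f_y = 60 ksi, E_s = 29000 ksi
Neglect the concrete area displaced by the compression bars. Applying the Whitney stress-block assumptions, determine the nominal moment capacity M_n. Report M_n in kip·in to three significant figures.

Assume both steels yield.
a = (A_s − A'_s) f_y/(0.85 f'_c b) = (6.37 − 0.6) × 60/(0.85 × 3.5 × 14.6) = 7.971 in.
c = a/β₁ = 7.971/0.85 = 9.378 in; ε'_s = 0.003(c − d')/c = 0.0021 ≥ ε_y = 0.0021, so the compression steel yields.
M_n = (A_s − A'_s) f_y (d − a/2) + A'_s f_y (d − d') = 346.2 × (19.5 − 3.9855) + 36 × (19.5 − 2.9) = 5371.1 + 597.6 = 5968.7 kip·in.

M_n ≈ 5970 kip·in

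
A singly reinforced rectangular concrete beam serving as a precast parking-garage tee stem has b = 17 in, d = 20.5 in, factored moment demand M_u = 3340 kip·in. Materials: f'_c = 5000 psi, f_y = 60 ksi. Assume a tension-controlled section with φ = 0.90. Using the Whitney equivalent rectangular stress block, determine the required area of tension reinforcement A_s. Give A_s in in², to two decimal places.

A_s ≈ 3.23 in²

M_n = M_u/φ = 3340/0.90 = 3711.11 kip·in.
From M_n = 0.85 f'_c a b (d − a/2):
a = d − √(d² − 2M_n/(0.85 f'_c b)) = 20.5 − √(20.5² − 2 × 3711.11/(0.85 × 5 × 17)) = 2.681 in.
A_s = 0.85 f'_c a b / f_y = 0.85 × 5 × 2.681 × 17 / 60 = 3.228 in².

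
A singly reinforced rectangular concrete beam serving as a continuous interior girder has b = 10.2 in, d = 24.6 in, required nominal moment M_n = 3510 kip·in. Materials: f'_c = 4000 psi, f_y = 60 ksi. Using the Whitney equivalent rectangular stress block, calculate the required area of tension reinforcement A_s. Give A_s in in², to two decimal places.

From M_n = 0.85 f'_c a b (d − a/2):
a = d − √(d² − 2M_n/(0.85 f'_c b)) = 24.6 − √(24.6² − 2 × 3510/(0.85 × 4 × 10.2)) = 4.532 in.
A_s = 0.85 f'_c a b / f_y = 0.85 × 4 × 4.532 × 10.2 / 60 = 2.619 in².

A_s ≈ 2.62 in²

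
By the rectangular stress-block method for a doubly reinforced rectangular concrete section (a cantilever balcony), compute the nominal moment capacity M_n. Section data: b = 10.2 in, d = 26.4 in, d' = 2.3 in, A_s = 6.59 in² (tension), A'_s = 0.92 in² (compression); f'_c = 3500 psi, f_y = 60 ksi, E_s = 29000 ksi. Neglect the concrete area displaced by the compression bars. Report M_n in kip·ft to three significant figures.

M_n ≈ 700 kip·ft

Assume both steels yield.
a = (A_s − A'_s) f_y/(0.85 f'_c b) = (6.59 − 0.92) × 60/(0.85 × 3.5 × 10.2) = 11.211 in.
c = a/β₁ = 11.211/0.85 = 13.189 in; ε'_s = 0.003(c − d')/c = 0.0025 ≥ ε_y = 0.0021, so the compression steel yields.
M_n = (A_s − A'_s) f_y (d − a/2) + A'_s f_y (d − d') = 340.2 × (26.4 − 5.6055) + 55.2 × (26.4 − 2.3) = 7074.3 + 1330.3 = 8404.6 kip·in = 8404.6/12 = 700.38 kip·ft.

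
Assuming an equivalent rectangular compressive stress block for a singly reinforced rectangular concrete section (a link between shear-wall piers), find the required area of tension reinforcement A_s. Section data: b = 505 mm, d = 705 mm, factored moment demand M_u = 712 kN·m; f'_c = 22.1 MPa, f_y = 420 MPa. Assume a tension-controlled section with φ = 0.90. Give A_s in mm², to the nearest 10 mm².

M_n = M_u/φ = 712/0.90 = 791.111 kN·m.
With M_n = 0.85 f'_c a b (d − a/2), solve the quadratic for a:
a = d − √(d² − 2M_n/(0.85 f'_c b)) = 705 − √(705² − 2 × 791.111×10⁶/(0.85 × 22.1 × 505)) = 130.34 mm.
A_s = 0.85 f'_c a b / f_y = 0.85 × 22.1 × 130.34 × 505 / 420 = 2944.0 mm².

A_s ≈ 2940 mm²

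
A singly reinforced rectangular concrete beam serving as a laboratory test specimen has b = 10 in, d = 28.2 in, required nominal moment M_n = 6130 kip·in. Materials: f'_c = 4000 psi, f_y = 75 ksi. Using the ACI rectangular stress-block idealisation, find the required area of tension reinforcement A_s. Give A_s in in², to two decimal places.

A_s ≈ 3.33 in²

From M_n = 0.85 f'_c a b (d − a/2):
a = d − √(d² − 2M_n/(0.85 f'_c b)) = 28.2 − √(28.2² − 2 × 6130/(0.85 × 4 × 10)) = 7.352 in.
A_s = 0.85 f'_c a b / f_y = 0.85 × 4 × 7.352 × 10 / 75 = 3.333 in².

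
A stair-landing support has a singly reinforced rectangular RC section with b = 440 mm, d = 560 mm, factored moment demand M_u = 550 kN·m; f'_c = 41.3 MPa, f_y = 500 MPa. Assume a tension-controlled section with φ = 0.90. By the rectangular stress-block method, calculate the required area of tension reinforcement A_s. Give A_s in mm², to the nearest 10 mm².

M_n = M_u/φ = 550/0.90 = 611.111 kN·m.
With M_n = 0.85 f'_c a b (d − a/2), solve the quadratic for a:
a = d − √(d² − 2M_n/(0.85 f'_c b)) = 560 − √(560² − 2 × 611.111×10⁶/(0.85 × 41.3 × 440)) = 75.78 mm.
A_s = 0.85 f'_c a b / f_y = 0.85 × 41.3 × 75.78 × 440 / 500 = 2341.0 mm².

A_s ≈ 2340 mm²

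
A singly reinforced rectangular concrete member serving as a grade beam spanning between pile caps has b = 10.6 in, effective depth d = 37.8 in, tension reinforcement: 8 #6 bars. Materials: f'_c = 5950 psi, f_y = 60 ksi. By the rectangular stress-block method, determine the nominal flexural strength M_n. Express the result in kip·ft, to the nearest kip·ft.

M_n ≈ 631 kip·ft

A_s = 8 × 0.44 = 3.52 in².
T = A_s f_y = 3.52 × 60 = 211.2 kips.
a = T/(0.85 f'_c b) = 211.2/(0.85 × 5.95 × 10.6) = 3.940 in.
M_n = T(d − a/2) = 211.2 × (37.8 − 1.97) = 7567.3 kip·in = 7567.3/12 = 630.61 kip·ft.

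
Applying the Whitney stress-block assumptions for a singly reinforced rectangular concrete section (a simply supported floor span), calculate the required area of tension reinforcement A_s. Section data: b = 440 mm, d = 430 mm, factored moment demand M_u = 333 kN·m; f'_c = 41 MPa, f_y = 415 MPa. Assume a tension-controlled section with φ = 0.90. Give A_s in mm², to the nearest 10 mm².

M_n = M_u/φ = 333/0.90 = 370 kN·m.
With M_n = 0.85 f'_c a b (d − a/2), solve the quadratic for a:
a = d − √(d² − 2M_n/(0.85 f'_c b)) = 430 − √(430² − 2 × 370×10⁶/(0.85 × 41 × 440)) = 60.35 mm.
A_s = 0.85 f'_c a b / f_y = 0.85 × 41 × 60.35 × 440 / 415 = 2229.9 mm².

A_s ≈ 2230 mm²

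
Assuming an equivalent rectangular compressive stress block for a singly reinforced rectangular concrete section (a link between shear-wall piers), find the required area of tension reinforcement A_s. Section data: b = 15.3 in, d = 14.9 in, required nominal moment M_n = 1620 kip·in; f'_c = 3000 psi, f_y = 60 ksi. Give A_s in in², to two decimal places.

From M_n = 0.85 f'_c a b (d − a/2):
a = d − √(d² − 2M_n/(0.85 f'_c b)) = 14.9 − √(14.9² − 2 × 1620/(0.85 × 3 × 15.3)) = 3.112 in.
A_s = 0.85 f'_c a b / f_y = 0.85 × 3 × 3.112 × 15.3 / 60 = 2.024 in².

A_s ≈ 2.02 in²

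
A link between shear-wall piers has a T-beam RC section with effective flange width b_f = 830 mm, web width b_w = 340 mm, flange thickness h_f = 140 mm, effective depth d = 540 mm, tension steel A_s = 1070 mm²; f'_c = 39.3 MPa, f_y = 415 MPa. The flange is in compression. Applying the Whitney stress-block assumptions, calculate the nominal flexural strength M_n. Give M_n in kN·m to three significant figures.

M_n ≈ 236 kN·m

Tension: T = A_s f_y = 1070 × 415 = 444050 N.
Try a within the flange: a = T/(0.85 f'_c b_f) = 444050/(0.85 × 39.3 × 830) = 16.02 mm.
Since a = 16.02 ≤ h_f = 140 mm, the stress block lies entirely in the flange; analyse as a rectangular beam of width b_f.
M_n = T(d − a/2) = 444050 × (540 − 8.01) = 236.23 × 10⁶ N·mm.
M_n = 236.23 kN·m.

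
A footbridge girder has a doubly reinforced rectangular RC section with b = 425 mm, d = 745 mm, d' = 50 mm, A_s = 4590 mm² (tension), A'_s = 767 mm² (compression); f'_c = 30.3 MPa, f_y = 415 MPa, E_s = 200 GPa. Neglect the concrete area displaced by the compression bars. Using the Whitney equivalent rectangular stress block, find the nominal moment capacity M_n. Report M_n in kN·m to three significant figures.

Assume both tension and compression steel yield.
Net tension couple steel: A_s − A'_s = 3823 mm².
a = (A_s − A'_s) f_y / (0.85 f'_c b) = 1586545/(0.85 × 30.3 × 425) = 144.94 mm.
c = a/β₁ = 144.94/0.834 = 173.79 mm; ε'_s = 0.003(c − d')/c = 0.0021 ≥ f_y/E_s = 0.0021, so compression steel does yield.
M_n = (A_s − A'_s) f_y (d − a/2) + A'_s f_y (d − d') = [1586545 × (745 − 72.47) + 318305 × (745 − 50)] × 10⁻⁶ = 1067.00 + 221.22 = 1288.22 kN·m.

M_n ≈ 1290 kN·m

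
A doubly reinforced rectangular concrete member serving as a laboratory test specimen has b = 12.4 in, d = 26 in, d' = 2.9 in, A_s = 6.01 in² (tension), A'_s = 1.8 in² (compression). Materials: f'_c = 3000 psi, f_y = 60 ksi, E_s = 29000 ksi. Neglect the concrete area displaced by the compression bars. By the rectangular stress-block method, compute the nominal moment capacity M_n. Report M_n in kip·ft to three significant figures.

Assume both steels yield.
a = (A_s − A'_s) f_y/(0.85 f'_c b) = (6.01 − 1.8) × 60/(0.85 × 3 × 12.4) = 7.989 in.
c = a/β₁ = 7.989/0.85 = 9.399 in; ε'_s = 0.003(c − d')/c = 0.0021 ≥ ε_y = 0.0021, so the compression steel yields.
M_n = (A_s − A'_s) f_y (d − a/2) + A'_s f_y (d − d') = 252.6 × (26 − 3.9945) + 108 × (26 − 2.9) = 5558.6 + 2494.8 = 8053.4 kip·in = 8053.4/12 = 671.12 kip·ft.

M_n ≈ 671 kip·ft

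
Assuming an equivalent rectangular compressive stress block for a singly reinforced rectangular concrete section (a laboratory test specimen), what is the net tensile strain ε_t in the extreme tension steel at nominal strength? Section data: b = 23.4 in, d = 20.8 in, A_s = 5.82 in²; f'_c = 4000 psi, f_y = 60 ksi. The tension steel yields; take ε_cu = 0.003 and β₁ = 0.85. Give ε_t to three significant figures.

a = A_s f_y/(0.85 f'_c b) = 4.389 in.
β₁ = 0.85, so c = a/β₁ = 4.389/0.85 = 5.164 in.
From the linear strain diagram with ε_cu = 0.003: ε_t = 0.003 (d − c)/c = 0.003 × (20.8 − 5.164)/5.164 = 0.00908.
Since ε_t ≥ 0.005, the section is tension-controlled.

ε_t ≈ 0.00908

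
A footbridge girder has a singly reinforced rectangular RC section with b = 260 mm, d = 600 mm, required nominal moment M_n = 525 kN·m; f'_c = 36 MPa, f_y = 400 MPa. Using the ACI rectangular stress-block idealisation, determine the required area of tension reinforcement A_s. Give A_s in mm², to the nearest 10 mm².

With M_n = 0.85 f'_c a b (d − a/2), solve the quadratic for a:
a = d − √(d² − 2M_n/(0.85 f'_c b)) = 600 − √(600² − 2 × 525×10⁶/(0.85 × 36 × 260)) = 122.48 mm.
A_s = 0.85 f'_c a b / f_y = 0.85 × 36 × 122.48 × 260 / 400 = 2436.1 mm².

A_s ≈ 2440 mm²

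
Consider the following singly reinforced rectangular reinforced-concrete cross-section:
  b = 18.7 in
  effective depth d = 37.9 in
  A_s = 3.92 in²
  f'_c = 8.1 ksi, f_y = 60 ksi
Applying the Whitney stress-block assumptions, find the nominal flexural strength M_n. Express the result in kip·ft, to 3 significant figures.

M_n ≈ 725 kip·ft

T = A_s f_y = 3.92 × 60 = 235.2 kips.
a = T/(0.85 f'_c b) = 235.2/(0.85 × 8.1 × 18.7) = 1.827 in.
M_n = T(d − a/2) = 235.2 × (37.9 − 0.9135) = 8699.2 kip·in = 8699.2/12 = 724.93 kip·ft.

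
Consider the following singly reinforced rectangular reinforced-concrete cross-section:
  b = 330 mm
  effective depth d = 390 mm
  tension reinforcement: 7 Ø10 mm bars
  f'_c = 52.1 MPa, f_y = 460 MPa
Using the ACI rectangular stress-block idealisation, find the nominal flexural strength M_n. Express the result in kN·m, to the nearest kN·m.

M_n ≈ 96 kN·m

A_s = 7 × 78.5 = 549.5 mm².
T = A_s f_y = 549.5 × 460 = 252770 N = 252.77 kN.
From C = T: a = T/(0.85 f'_c b) = 252770/(0.85 × 52.1 × 330) = 17.30 mm.
M_n = T(d − a/2) = 252.77 kN × (390 − 8.65) mm = 96.39 kN·m.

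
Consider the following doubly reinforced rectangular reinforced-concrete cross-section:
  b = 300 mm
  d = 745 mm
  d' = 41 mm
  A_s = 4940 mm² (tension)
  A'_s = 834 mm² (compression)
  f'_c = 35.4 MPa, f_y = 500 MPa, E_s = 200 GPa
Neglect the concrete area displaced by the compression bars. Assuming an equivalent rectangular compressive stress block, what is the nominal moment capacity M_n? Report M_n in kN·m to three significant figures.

Assume both tension and compression steel yield.
Net tension couple steel: A_s − A'_s = 4106 mm².
a = (A_s − A'_s) f_y / (0.85 f'_c b) = 2053000/(0.85 × 35.4 × 300) = 227.43 mm.
c = a/β₁ = 227.43/0.797 = 285.36 mm; ε'_s = 0.003(c − d')/c = 0.0026 ≥ f_y/E_s = 0.0025, so compression steel does yield.
M_n = (A_s − A'_s) f_y (d − a/2) + A'_s f_y (d − d') = [2053000 × (745 − 113.715) + 417000 × (745 − 41)] × 10⁻⁶ = 1296.03 + 293.57 = 1589.60 kN·m.

M_n ≈ 1590 kN·m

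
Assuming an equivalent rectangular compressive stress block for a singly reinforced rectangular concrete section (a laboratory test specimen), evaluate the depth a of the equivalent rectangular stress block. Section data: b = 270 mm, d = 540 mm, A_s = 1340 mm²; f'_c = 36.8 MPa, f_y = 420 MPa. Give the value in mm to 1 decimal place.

T = A_s f_y = 1340 × 420 = 562800 N = 562.8 kN.
Setting C = 0.85 f'_c a b equal to T: a = 562800/(0.85 × 36.8 × 270) = 66.6 mm.

a ≈ 66.6 mm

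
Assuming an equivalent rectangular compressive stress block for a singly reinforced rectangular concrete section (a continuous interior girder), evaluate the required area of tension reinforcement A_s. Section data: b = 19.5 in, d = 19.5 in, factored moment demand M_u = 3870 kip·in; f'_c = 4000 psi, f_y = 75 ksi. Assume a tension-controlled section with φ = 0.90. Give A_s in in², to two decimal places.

A_s ≈ 3.25 in²

M_n = M_u/φ = 3870/0.90 = 4300 kip·in.
From M_n = 0.85 f'_c a b (d − a/2):
a = d − √(d² − 2M_n/(0.85 f'_c b)) = 19.5 − √(19.5² − 2 × 4300/(0.85 × 4 × 19.5)) = 3.672 in.
A_s = 0.85 f'_c a b / f_y = 0.85 × 4 × 3.672 × 19.5 / 75 = 3.246 in².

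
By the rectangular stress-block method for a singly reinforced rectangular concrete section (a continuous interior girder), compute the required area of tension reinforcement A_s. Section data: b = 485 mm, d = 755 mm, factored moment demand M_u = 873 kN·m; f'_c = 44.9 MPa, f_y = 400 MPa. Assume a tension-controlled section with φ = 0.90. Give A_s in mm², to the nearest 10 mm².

A_s ≈ 3370 mm²

M_n = M_u/φ = 873/0.90 = 970 kN·m.
With M_n = 0.85 f'_c a b (d − a/2), solve the quadratic for a:
a = d − √(d² − 2M_n/(0.85 f'_c b)) = 755 − √(755² − 2 × 970×10⁶/(0.85 × 44.9 × 485)) = 72.93 mm.
A_s = 0.85 f'_c a b / f_y = 0.85 × 44.9 × 72.93 × 485 / 400 = 3374.8 mm².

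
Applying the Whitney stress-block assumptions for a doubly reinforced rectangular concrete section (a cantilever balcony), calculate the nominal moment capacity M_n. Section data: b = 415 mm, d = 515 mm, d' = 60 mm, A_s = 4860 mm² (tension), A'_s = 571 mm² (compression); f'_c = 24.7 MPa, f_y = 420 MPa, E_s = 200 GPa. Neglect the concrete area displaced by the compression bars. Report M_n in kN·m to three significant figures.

M_n ≈ 851 kN·m

Assume both tension and compression steel yield.
Net tension couple steel: A_s − A'_s = 4289 mm².
a = (A_s − A'_s) f_y / (0.85 f'_c b) = 1801380/(0.85 × 24.7 × 415) = 206.75 mm.
c = a/β₁ = 206.75/0.85 = 243.24 mm; ε'_s = 0.003(c − d')/c = 0.0023 ≥ f_y/E_s = 0.0021, so compression steel does yield.
M_n = (A_s − A'_s) f_y (d − a/2) + A'_s f_y (d − d') = [1801380 × (515 − 103.375) + 239820 × (515 − 60)] × 10⁻⁶ = 741.49 + 109.12 = 850.61 kN·m.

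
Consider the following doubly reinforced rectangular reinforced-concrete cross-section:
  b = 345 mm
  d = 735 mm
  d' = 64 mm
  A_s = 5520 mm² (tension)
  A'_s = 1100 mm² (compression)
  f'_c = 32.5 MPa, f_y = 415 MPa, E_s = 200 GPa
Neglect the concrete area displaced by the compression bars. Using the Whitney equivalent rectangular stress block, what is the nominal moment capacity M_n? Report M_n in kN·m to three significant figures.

M_n ≈ 1480 kN·m

Assume both tension and compression steel yield.
Net tension couple steel: A_s − A'_s = 4420 mm².
a = (A_s − A'_s) f_y / (0.85 f'_c b) = 1834300/(0.85 × 32.5 × 345) = 192.46 mm.
c = a/β₁ = 192.46/0.818 = 235.28 mm; ε'_s = 0.003(c − d')/c = 0.0022 ≥ f_y/E_s = 0.0021, so compression steel does yield.
M_n = (A_s − A'_s) f_y (d − a/2) + A'_s f_y (d − d') = [1834300 × (735 − 96.23) + 456500 × (735 − 64)] × 10⁻⁶ = 1171.70 + 306.31 = 1478.01 kN·m.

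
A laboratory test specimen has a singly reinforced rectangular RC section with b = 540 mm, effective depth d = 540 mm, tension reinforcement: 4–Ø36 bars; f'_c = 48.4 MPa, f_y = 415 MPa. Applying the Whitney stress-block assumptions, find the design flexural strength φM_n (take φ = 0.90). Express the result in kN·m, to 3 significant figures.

A_s = 4 × 1018 = 4072 mm².
T = A_s f_y = 4072 × 415 = 1689880 N = 1689.88 kN.
From C = T: a = T/(0.85 f'_c b) = 1689880/(0.85 × 48.4 × 540) = 76.07 mm.
M_n = T(d − a/2) = 1689.88 kN × (540 − 38.035) mm = 848.26 kN·m.
φM_n = 0.90 × 848.26 = 763.43 kN·m.

φM_n ≈ 763 kN·m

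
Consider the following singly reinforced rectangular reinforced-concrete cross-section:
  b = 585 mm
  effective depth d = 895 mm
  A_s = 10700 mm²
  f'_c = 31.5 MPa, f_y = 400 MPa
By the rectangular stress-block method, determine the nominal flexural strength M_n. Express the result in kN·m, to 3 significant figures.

T = A_s f_y = 10700 × 400 = 4280000 N = 4280 kN.
From C = T: a = T/(0.85 f'_c b) = 4280000/(0.85 × 31.5 × 585) = 273.25 mm.
M_n = T(d − a/2) = 4280 kN × (895 − 136.625) mm = 3245.85 kN·m.

M_n ≈ 3250 kN·m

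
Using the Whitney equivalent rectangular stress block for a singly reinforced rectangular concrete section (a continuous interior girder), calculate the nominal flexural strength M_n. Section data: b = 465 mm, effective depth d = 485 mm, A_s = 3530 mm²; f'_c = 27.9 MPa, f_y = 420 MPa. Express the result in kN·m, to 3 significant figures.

T = A_s f_y = 3530 × 420 = 1482600 N = 1482.6 kN.
From C = T: a = T/(0.85 f'_c b) = 1482600/(0.85 × 27.9 × 465) = 134.45 mm.
M_n = T(d − a/2) = 1482.6 kN × (485 − 67.225) mm = 619.39 kN·m.

M_n ≈ 619 kN·m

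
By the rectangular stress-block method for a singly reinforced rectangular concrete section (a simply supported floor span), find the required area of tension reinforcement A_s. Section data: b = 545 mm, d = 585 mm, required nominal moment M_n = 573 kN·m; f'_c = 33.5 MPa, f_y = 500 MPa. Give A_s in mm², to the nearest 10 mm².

A_s ≈ 2080 mm²

With M_n = 0.85 f'_c a b (d − a/2), solve the quadratic for a:
a = d − √(d² − 2M_n/(0.85 f'_c b)) = 585 − √(585² − 2 × 573×10⁶/(0.85 × 33.5 × 545)) = 66.95 mm.
A_s = 0.85 f'_c a b / f_y = 0.85 × 33.5 × 66.95 × 545 / 500 = 2078.0 mm².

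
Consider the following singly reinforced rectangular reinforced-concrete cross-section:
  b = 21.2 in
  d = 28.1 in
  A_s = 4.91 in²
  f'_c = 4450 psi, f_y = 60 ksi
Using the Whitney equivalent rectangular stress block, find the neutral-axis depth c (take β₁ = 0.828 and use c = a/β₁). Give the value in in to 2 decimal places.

c ≈ 4.44 in

T = A_s f_y = 4.91 × 60 = 294.6 kips.
a = T/(0.85 f'_c b) = 294.6/(0.85 × 4.45 × 21.2) = 3.6738 in.
With β₁ = 0.828, c = a/β₁ = 3.6738/0.828 = 4.44 in.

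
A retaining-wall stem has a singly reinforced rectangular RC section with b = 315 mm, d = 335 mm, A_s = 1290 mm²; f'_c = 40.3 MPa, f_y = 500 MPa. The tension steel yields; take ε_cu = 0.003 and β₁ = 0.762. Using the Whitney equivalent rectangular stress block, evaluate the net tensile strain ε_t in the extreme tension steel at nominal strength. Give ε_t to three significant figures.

ε_t ≈ 0.00981

a = A_s f_y/(0.85 f'_c b) = 59.78 mm.
β₁ = 0.762, so c = a/β₁ = 59.78/0.762 = 78.45 mm.
From the linear strain diagram with ε_cu = 0.003: ε_t = 0.003 (d − c)/c = 0.003 × (335 − 78.45)/78.45 = 0.00981.
Since ε_t ≥ 0.005, the section is tension-controlled.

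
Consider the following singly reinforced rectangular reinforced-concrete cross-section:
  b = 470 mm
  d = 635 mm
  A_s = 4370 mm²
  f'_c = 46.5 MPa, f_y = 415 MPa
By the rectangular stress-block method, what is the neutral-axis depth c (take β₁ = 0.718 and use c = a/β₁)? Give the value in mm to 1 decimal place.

c ≈ 136.0 mm

T = A_s f_y = 4370 × 415 = 1813550 N = 1813.55 kN.
Setting C = 0.85 f'_c a b equal to T: a = 1813550/(0.85 × 46.5 × 470) = 97.625 mm.
With β₁ = 0.718, c = a/β₁ = 97.625/0.718 = 136.0 mm.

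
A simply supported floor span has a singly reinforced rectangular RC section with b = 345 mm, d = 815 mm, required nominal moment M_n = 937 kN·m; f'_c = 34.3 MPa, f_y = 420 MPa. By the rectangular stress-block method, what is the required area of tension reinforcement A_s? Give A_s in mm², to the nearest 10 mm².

With M_n = 0.85 f'_c a b (d − a/2), solve the quadratic for a:
a = d − √(d² − 2M_n/(0.85 f'_c b)) = 815 − √(815² − 2 × 937×10⁶/(0.85 × 34.3 × 345)) = 123.69 mm.
A_s = 0.85 f'_c a b / f_y = 0.85 × 34.3 × 123.69 × 345 / 420 = 2962.2 mm².

A_s ≈ 2960 mm²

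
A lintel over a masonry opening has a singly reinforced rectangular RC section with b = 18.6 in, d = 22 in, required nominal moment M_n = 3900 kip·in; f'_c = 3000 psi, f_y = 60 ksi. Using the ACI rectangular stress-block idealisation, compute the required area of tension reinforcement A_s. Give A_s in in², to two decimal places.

From M_n = 0.85 f'_c a b (d − a/2):
a = d − √(d² − 2M_n/(0.85 f'_c b)) = 22 − √(22² − 2 × 3900/(0.85 × 3 × 18.6)) = 4.124 in.
A_s = 0.85 f'_c a b / f_y = 0.85 × 3 × 4.124 × 18.6 / 60 = 3.260 in².

A_s ≈ 3.26 in²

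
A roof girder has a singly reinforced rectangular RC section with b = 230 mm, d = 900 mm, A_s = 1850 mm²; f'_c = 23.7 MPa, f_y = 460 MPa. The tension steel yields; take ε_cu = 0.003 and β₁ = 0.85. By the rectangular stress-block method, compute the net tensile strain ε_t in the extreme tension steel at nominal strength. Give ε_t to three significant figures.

a = A_s f_y/(0.85 f'_c b) = 183.67 mm.
β₁ = 0.85, so c = a/β₁ = 183.67/0.85 = 216.08 mm.
From the linear strain diagram with ε_cu = 0.003: ε_t = 0.003 (d − c)/c = 0.003 × (900 − 216.08)/216.08 = 0.00950.
Since ε_t ≥ 0.005, the section is tension-controlled.

ε_t ≈ 0.00950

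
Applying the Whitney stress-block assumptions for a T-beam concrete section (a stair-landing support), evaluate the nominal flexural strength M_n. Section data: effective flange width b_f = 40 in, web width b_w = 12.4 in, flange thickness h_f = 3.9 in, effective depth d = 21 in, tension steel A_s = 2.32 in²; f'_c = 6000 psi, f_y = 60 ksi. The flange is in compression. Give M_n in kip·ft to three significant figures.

M_n ≈ 240 kip·ft

Tension: T = A_s f_y = 2.32 × 60 = 139.2 kips.
Try a within the flange: a = T/(0.85 f'_c b_f) = 139.2/(0.85 × 6 × 40) = 0.682 in.
Since a = 0.682 ≤ h_f = 3.9 in, the stress block lies entirely in the flange; analyse as a rectangular beam of width b_f.
M_n = T(d − a/2) = 139.2 × (21 − 0.341) = 2875.7 kip·in.
M_n = 2875.7/12 = 239.64 kip·ft.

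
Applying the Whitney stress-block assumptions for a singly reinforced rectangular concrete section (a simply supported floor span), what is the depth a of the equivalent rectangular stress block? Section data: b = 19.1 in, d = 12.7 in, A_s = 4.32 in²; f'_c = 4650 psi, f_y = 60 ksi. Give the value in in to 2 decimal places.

a ≈ 3.43 in

T = A_s f_y = 4.32 × 60 = 259.2 kips.
a = T/(0.85 f'_c b) = 259.2/(0.85 × 4.65 × 19.1) = 3.43 in.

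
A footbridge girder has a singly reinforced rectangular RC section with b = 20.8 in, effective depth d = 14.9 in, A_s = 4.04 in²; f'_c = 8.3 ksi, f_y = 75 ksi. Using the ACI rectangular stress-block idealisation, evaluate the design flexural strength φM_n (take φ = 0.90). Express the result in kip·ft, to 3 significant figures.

T = A_s f_y = 4.04 × 75 = 303 kips.
a = T/(0.85 f'_c b) = 303/(0.85 × 8.3 × 20.8) = 2.065 in.
M_n = T(d − a/2) = 303 × (14.9 − 1.0325) = 4201.9 kip·in = 4201.9/12 = 350.16 kip·ft.
φM_n = 0.90 × 350.16 = 315.14 kip·ft.

φM_n ≈ 315 kip·ft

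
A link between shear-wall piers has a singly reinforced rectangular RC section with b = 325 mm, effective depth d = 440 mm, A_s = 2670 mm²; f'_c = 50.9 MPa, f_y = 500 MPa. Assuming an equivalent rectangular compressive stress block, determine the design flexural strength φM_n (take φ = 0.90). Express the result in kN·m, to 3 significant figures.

φM_n ≈ 472 kN·m

T = A_s f_y = 2670 × 500 = 1335000 N = 1335 kN.
From C = T: a = T/(0.85 f'_c b) = 1335000/(0.85 × 50.9 × 325) = 94.94 mm.
M_n = T(d − a/2) = 1335 kN × (440 − 47.47) mm = 524.03 kN·m.
φM_n = 0.90 × 524.03 = 471.63 kN·m.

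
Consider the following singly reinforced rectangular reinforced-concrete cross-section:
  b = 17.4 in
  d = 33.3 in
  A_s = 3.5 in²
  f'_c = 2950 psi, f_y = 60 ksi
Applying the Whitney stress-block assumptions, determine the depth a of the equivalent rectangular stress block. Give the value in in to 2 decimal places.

T = A_s f_y = 3.5 × 60 = 210 kips.
a = T/(0.85 f'_c b) = 210/(0.85 × 2.95 × 17.4) = 4.81 in.

a ≈ 4.81 in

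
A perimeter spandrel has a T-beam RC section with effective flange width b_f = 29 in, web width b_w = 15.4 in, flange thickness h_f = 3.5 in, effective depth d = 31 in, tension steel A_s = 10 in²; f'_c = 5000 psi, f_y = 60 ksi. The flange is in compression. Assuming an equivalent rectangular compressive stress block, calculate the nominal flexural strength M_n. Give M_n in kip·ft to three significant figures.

Tension: T = A_s f_y = 10 × 60 = 600 kips.
Try a within the flange: a = T/(0.85 f'_c b_f) = 600/(0.85 × 5 × 29) = 4.868 in.
a = 4.868 > h_f = 3.5 in: the block extends into the web. Split into flange-overhang and web parts.
C_f = 0.85 f'_c (b_f − b_w) h_f = 0.85 × 5 × (29 − 15.4) × 3.5 = 202.3 kips.
Remaining web compression depth: a_w = (T − C_f)/(0.85 f'_c b_w) = (600 − 202.3)/(0.85 × 5 × 15.4) = 6.076 in.
M_n = C_f(d − h_f/2) + (T − C_f)(d − a_w/2) = 202.3 × (31 − 1.75) + 397.7 × (31 − 3.038) = 5917.3 + 11120.5 = 17037.8 kip·in.
M_n = 17037.8/12 = 1419.82 kip·ft.

M_n ≈ 1420 kip·ft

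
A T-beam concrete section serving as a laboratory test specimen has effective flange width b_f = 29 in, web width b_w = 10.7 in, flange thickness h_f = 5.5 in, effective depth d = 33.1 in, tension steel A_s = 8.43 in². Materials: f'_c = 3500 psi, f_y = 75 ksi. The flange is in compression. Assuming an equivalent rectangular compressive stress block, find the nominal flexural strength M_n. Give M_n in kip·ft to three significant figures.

Tension: T = A_s f_y = 8.43 × 75 = 632.25 kips.
Try a within the flange: a = T/(0.85 f'_c b_f) = 632.25/(0.85 × 3.5 × 29) = 7.328 in.
a = 7.328 > h_f = 5.5 in: the block extends into the web. Split into flange-overhang and web parts.
C_f = 0.85 f'_c (b_f − b_w) h_f = 0.85 × 3.5 × (29 − 10.7) × 5.5 = 299.4 kips.
Remaining web compression depth: a_w = (T − C_f)/(0.85 f'_c b_w) = (632.25 − 299.4)/(0.85 × 3.5 × 10.7) = 10.456 in.
M_n = C_f(d − h_f/2) + (T − C_f)(d − a_w/2) = 299.4 × (33.1 − 2.75) + 332.85 × (33.1 − 5.228) = 9086.8 + 9277.2 = 18364.0 kip·in.
M_n = 18364.0/12 = 1530.33 kip·ft.

M_n ≈ 1530 kip·ft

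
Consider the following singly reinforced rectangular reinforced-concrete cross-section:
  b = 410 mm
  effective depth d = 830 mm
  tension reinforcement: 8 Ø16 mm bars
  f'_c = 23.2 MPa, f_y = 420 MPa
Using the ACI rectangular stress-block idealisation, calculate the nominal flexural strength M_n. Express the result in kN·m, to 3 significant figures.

M_n ≈ 532 kN·m

A_s = 8 × 201 = 1608 mm².
T = A_s f_y = 1608 × 420 = 675360 N = 675.36 kN.
From C = T: a = T/(0.85 f'_c b) = 675360/(0.85 × 23.2 × 410) = 83.53 mm.
M_n = T(d − a/2) = 675.36 kN × (830 − 41.765) mm = 532.34 kN·m.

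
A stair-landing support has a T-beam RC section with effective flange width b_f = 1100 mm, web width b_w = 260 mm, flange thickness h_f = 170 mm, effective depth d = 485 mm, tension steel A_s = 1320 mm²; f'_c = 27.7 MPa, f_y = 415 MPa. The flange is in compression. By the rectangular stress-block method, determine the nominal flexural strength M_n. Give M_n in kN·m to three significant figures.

M_n ≈ 260 kN·m

Tension: T = A_s f_y = 1320 × 415 = 547800 N.
Try a within the flange: a = T/(0.85 f'_c b_f) = 547800/(0.85 × 27.7 × 1100) = 21.15 mm.
Since a = 21.15 ≤ h_f = 170 mm, the stress block lies entirely in the flange; analyse as a rectangular beam of width b_f.
M_n = T(d − a/2) = 547800 × (485 − 10.575) = 259.89 × 10⁶ N·mm.
M_n = 259.89 kN·m.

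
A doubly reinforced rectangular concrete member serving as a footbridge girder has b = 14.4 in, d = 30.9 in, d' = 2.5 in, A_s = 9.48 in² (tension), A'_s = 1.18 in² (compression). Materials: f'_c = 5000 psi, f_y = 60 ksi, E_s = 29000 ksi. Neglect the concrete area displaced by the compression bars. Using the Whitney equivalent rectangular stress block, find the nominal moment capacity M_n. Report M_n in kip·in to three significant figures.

Assume both steels yield.
a = (A_s − A'_s) f_y/(0.85 f'_c b) = (9.48 − 1.18) × 60/(0.85 × 5 × 14.4) = 8.137 in.
c = a/β₁ = 8.137/0.8 = 10.171 in; ε'_s = 0.003(c − d')/c = 0.0023 ≥ ε_y = 0.0021, so the compression steel yields.
M_n = (A_s − A'_s) f_y (d − a/2) + A'_s f_y (d − d') = 498 × (30.9 − 4.0685) + 70.8 × (30.9 − 2.5) = 13362.1 + 2010.7 = 15372.8 kip·in.

M_n ≈ 15400 kip·in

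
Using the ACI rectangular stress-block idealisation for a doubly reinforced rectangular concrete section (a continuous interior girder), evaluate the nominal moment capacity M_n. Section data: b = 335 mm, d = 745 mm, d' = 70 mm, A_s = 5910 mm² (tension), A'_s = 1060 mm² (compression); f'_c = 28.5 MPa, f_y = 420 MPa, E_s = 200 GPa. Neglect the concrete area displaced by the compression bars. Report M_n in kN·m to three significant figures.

M_n ≈ 1560 kN·m

Assume both tension and compression steel yield.
Net tension couple steel: A_s − A'_s = 4850 mm².
a = (A_s − A'_s) f_y / (0.85 f'_c b) = 2037000/(0.85 × 28.5 × 335) = 251.01 mm.
c = a/β₁ = 251.01/0.846 = 296.70 mm; ε'_s = 0.003(c − d')/c = 0.0023 ≥ f_y/E_s = 0.0021, so compression steel does yield.
M_n = (A_s − A'_s) f_y (d − a/2) + A'_s f_y (d − d') = [2037000 × (745 − 125.505) + 445200 × (745 − 70)] × 10⁻⁶ = 1261.91 + 300.51 = 1562.42 kN·m.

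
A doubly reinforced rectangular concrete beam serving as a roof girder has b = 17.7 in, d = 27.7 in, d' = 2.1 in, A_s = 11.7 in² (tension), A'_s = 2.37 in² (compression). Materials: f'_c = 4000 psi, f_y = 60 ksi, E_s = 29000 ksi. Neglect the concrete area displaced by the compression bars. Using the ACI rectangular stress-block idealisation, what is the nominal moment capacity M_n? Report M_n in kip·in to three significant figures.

M_n ≈ 16500 kip·in

Assume both steels yield.
a = (A_s − A'_s) f_y/(0.85 f'_c b) = (11.7 − 2.37) × 60/(0.85 × 4 × 17.7) = 9.302 in.
c = a/β₁ = 9.302/0.85 = 10.944 in; ε'_s = 0.003(c − d')/c = 0.0024 ≥ ε_y = 0.0021, so the compression steel yields.
M_n = (A_s − A'_s) f_y (d − a/2) + A'_s f_y (d − d') = 559.8 × (27.7 − 4.651) + 142.2 × (27.7 − 2.1) = 12902.8 + 3640.3 = 16543.1 kip·in.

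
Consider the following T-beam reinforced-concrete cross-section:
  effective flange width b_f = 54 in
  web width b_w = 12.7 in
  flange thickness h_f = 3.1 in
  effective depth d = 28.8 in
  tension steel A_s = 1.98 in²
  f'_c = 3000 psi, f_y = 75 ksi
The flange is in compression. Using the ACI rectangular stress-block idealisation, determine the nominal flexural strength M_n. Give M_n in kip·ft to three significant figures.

M_n ≈ 350 kip·ft

Tension: T = A_s f_y = 1.98 × 75 = 148.5 kips.
Try a within the flange: a = T/(0.85 f'_c b_f) = 148.5/(0.85 × 3 × 54) = 1.078 in.
Since a = 1.078 ≤ h_f = 3.1 in, the stress block lies entirely in the flange; analyse as a rectangular beam of width b_f.
M_n = T(d − a/2) = 148.5 × (28.8 − 0.539) = 4196.8 kip·in.
M_n = 4196.8/12 = 349.73 kip·ft.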